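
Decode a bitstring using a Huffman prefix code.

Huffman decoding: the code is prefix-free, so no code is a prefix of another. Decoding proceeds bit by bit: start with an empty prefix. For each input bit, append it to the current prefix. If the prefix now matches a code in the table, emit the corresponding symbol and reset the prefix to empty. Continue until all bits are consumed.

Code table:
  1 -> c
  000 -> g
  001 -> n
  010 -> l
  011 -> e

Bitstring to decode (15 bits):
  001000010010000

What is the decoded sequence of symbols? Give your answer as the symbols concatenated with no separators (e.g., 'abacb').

Bit 0: prefix='0' (no match yet)
Bit 1: prefix='00' (no match yet)
Bit 2: prefix='001' -> emit 'n', reset
Bit 3: prefix='0' (no match yet)
Bit 4: prefix='00' (no match yet)
Bit 5: prefix='000' -> emit 'g', reset
Bit 6: prefix='0' (no match yet)
Bit 7: prefix='01' (no match yet)
Bit 8: prefix='010' -> emit 'l', reset
Bit 9: prefix='0' (no match yet)
Bit 10: prefix='01' (no match yet)
Bit 11: prefix='010' -> emit 'l', reset
Bit 12: prefix='0' (no match yet)
Bit 13: prefix='00' (no match yet)
Bit 14: prefix='000' -> emit 'g', reset

Answer: ngllg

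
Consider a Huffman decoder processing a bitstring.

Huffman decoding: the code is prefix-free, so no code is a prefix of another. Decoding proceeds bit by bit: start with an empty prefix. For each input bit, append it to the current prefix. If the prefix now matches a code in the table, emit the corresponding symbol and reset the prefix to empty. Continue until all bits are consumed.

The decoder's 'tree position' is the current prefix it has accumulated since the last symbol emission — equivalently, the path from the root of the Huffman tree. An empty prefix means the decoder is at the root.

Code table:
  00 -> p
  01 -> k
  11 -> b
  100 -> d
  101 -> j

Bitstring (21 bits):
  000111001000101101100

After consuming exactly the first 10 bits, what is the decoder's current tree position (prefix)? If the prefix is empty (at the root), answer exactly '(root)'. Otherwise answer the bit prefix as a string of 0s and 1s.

Bit 0: prefix='0' (no match yet)
Bit 1: prefix='00' -> emit 'p', reset
Bit 2: prefix='0' (no match yet)
Bit 3: prefix='01' -> emit 'k', reset
Bit 4: prefix='1' (no match yet)
Bit 5: prefix='11' -> emit 'b', reset
Bit 6: prefix='0' (no match yet)
Bit 7: prefix='00' -> emit 'p', reset
Bit 8: prefix='1' (no match yet)
Bit 9: prefix='10' (no match yet)

Answer: 10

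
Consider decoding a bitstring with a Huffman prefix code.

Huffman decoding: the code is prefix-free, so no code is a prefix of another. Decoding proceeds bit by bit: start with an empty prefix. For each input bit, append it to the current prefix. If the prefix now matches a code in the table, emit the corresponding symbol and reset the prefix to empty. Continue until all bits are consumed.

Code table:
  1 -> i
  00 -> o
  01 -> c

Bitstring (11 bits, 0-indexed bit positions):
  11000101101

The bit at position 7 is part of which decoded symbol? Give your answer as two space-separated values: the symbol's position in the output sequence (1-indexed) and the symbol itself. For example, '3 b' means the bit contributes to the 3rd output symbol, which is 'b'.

Answer: 5 c

Derivation:
Bit 0: prefix='1' -> emit 'i', reset
Bit 1: prefix='1' -> emit 'i', reset
Bit 2: prefix='0' (no match yet)
Bit 3: prefix='00' -> emit 'o', reset
Bit 4: prefix='0' (no match yet)
Bit 5: prefix='01' -> emit 'c', reset
Bit 6: prefix='0' (no match yet)
Bit 7: prefix='01' -> emit 'c', reset
Bit 8: prefix='1' -> emit 'i', reset
Bit 9: prefix='0' (no match yet)
Bit 10: prefix='01' -> emit 'c', reset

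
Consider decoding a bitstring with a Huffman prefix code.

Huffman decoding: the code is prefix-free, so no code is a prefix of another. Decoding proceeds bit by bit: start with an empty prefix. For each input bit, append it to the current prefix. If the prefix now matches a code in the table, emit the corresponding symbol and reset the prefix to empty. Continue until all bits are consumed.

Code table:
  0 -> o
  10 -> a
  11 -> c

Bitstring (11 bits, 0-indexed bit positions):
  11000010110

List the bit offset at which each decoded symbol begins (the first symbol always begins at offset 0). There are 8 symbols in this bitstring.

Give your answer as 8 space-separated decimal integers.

Bit 0: prefix='1' (no match yet)
Bit 1: prefix='11' -> emit 'c', reset
Bit 2: prefix='0' -> emit 'o', reset
Bit 3: prefix='0' -> emit 'o', reset
Bit 4: prefix='0' -> emit 'o', reset
Bit 5: prefix='0' -> emit 'o', reset
Bit 6: prefix='1' (no match yet)
Bit 7: prefix='10' -> emit 'a', reset
Bit 8: prefix='1' (no match yet)
Bit 9: prefix='11' -> emit 'c', reset
Bit 10: prefix='0' -> emit 'o', reset

Answer: 0 2 3 4 5 6 8 10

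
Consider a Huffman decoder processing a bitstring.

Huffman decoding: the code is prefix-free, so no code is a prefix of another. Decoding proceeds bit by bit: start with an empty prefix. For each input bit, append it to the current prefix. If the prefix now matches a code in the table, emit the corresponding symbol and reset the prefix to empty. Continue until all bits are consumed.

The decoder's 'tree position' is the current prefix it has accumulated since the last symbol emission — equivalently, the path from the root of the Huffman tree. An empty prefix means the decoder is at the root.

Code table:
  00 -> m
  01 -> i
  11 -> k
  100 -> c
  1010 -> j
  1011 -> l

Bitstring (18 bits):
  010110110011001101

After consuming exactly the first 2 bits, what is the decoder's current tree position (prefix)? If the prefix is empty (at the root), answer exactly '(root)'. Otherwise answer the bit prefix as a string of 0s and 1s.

Answer: (root)

Derivation:
Bit 0: prefix='0' (no match yet)
Bit 1: prefix='01' -> emit 'i', reset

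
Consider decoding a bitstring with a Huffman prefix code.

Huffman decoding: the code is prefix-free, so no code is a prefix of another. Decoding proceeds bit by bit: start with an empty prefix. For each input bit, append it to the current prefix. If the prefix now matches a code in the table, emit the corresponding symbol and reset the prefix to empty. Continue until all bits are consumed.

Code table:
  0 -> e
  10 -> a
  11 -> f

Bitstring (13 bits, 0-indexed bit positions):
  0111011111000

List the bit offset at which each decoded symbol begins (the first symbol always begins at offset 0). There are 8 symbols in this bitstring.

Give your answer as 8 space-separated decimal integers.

Answer: 0 1 3 5 7 9 11 12

Derivation:
Bit 0: prefix='0' -> emit 'e', reset
Bit 1: prefix='1' (no match yet)
Bit 2: prefix='11' -> emit 'f', reset
Bit 3: prefix='1' (no match yet)
Bit 4: prefix='10' -> emit 'a', reset
Bit 5: prefix='1' (no match yet)
Bit 6: prefix='11' -> emit 'f', reset
Bit 7: prefix='1' (no match yet)
Bit 8: prefix='11' -> emit 'f', reset
Bit 9: prefix='1' (no match yet)
Bit 10: prefix='10' -> emit 'a', reset
Bit 11: prefix='0' -> emit 'e', reset
Bit 12: prefix='0' -> emit 'e', reset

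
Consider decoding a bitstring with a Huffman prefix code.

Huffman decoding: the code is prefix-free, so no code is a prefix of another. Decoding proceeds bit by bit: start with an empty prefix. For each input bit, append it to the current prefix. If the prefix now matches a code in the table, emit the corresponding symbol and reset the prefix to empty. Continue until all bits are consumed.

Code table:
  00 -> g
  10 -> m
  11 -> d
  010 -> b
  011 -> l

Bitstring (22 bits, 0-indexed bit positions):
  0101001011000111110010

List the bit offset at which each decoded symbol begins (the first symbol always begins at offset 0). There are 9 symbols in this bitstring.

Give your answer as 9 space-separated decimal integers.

Bit 0: prefix='0' (no match yet)
Bit 1: prefix='01' (no match yet)
Bit 2: prefix='010' -> emit 'b', reset
Bit 3: prefix='1' (no match yet)
Bit 4: prefix='10' -> emit 'm', reset
Bit 5: prefix='0' (no match yet)
Bit 6: prefix='01' (no match yet)
Bit 7: prefix='010' -> emit 'b', reset
Bit 8: prefix='1' (no match yet)
Bit 9: prefix='11' -> emit 'd', reset
Bit 10: prefix='0' (no match yet)
Bit 11: prefix='00' -> emit 'g', reset
Bit 12: prefix='0' (no match yet)
Bit 13: prefix='01' (no match yet)
Bit 14: prefix='011' -> emit 'l', reset
Bit 15: prefix='1' (no match yet)
Bit 16: prefix='11' -> emit 'd', reset
Bit 17: prefix='1' (no match yet)
Bit 18: prefix='10' -> emit 'm', reset
Bit 19: prefix='0' (no match yet)
Bit 20: prefix='01' (no match yet)
Bit 21: prefix='010' -> emit 'b', reset

Answer: 0 3 5 8 10 12 15 17 19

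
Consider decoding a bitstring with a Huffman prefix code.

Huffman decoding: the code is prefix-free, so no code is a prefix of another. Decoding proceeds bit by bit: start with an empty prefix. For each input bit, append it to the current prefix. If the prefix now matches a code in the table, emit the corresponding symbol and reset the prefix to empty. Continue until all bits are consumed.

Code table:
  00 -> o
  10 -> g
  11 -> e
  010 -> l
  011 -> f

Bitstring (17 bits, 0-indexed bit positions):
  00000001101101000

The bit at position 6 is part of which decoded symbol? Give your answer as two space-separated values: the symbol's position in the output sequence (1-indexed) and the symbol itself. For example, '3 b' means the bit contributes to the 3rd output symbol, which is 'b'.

Bit 0: prefix='0' (no match yet)
Bit 1: prefix='00' -> emit 'o', reset
Bit 2: prefix='0' (no match yet)
Bit 3: prefix='00' -> emit 'o', reset
Bit 4: prefix='0' (no match yet)
Bit 5: prefix='00' -> emit 'o', reset
Bit 6: prefix='0' (no match yet)
Bit 7: prefix='01' (no match yet)
Bit 8: prefix='011' -> emit 'f', reset
Bit 9: prefix='0' (no match yet)
Bit 10: prefix='01' (no match yet)

Answer: 4 f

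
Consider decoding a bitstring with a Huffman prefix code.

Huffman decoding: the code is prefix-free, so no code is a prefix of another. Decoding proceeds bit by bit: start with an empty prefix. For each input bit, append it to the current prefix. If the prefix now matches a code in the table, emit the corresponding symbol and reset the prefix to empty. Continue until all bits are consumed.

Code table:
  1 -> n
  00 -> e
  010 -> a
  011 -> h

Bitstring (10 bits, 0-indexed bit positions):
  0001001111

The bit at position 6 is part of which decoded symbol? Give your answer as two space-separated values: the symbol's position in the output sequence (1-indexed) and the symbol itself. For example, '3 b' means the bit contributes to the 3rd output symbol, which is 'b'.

Bit 0: prefix='0' (no match yet)
Bit 1: prefix='00' -> emit 'e', reset
Bit 2: prefix='0' (no match yet)
Bit 3: prefix='01' (no match yet)
Bit 4: prefix='010' -> emit 'a', reset
Bit 5: prefix='0' (no match yet)
Bit 6: prefix='01' (no match yet)
Bit 7: prefix='011' -> emit 'h', reset
Bit 8: prefix='1' -> emit 'n', reset
Bit 9: prefix='1' -> emit 'n', reset

Answer: 3 h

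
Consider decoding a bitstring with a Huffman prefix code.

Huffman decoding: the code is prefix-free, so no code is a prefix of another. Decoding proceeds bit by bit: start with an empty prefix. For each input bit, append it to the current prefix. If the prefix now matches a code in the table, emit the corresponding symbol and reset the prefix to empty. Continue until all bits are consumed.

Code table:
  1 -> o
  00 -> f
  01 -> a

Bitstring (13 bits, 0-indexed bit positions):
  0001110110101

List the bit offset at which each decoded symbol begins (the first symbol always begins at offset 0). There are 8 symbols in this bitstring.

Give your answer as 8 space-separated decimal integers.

Bit 0: prefix='0' (no match yet)
Bit 1: prefix='00' -> emit 'f', reset
Bit 2: prefix='0' (no match yet)
Bit 3: prefix='01' -> emit 'a', reset
Bit 4: prefix='1' -> emit 'o', reset
Bit 5: prefix='1' -> emit 'o', reset
Bit 6: prefix='0' (no match yet)
Bit 7: prefix='01' -> emit 'a', reset
Bit 8: prefix='1' -> emit 'o', reset
Bit 9: prefix='0' (no match yet)
Bit 10: prefix='01' -> emit 'a', reset
Bit 11: prefix='0' (no match yet)
Bit 12: prefix='01' -> emit 'a', reset

Answer: 0 2 4 5 6 8 9 11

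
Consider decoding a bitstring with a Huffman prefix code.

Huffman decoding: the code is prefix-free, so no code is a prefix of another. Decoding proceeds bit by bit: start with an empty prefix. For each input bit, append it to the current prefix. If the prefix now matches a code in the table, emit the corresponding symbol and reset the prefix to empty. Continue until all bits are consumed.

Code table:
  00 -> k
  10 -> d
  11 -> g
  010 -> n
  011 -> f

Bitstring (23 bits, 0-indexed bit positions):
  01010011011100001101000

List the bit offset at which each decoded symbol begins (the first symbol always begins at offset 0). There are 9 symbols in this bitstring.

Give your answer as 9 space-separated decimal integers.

Answer: 0 3 5 8 11 13 15 18 21

Derivation:
Bit 0: prefix='0' (no match yet)
Bit 1: prefix='01' (no match yet)
Bit 2: prefix='010' -> emit 'n', reset
Bit 3: prefix='1' (no match yet)
Bit 4: prefix='10' -> emit 'd', reset
Bit 5: prefix='0' (no match yet)
Bit 6: prefix='01' (no match yet)
Bit 7: prefix='011' -> emit 'f', reset
Bit 8: prefix='0' (no match yet)
Bit 9: prefix='01' (no match yet)
Bit 10: prefix='011' -> emit 'f', reset
Bit 11: prefix='1' (no match yet)
Bit 12: prefix='10' -> emit 'd', reset
Bit 13: prefix='0' (no match yet)
Bit 14: prefix='00' -> emit 'k', reset
Bit 15: prefix='0' (no match yet)
Bit 16: prefix='01' (no match yet)
Bit 17: prefix='011' -> emit 'f', reset
Bit 18: prefix='0' (no match yet)
Bit 19: prefix='01' (no match yet)
Bit 20: prefix='010' -> emit 'n', reset
Bit 21: prefix='0' (no match yet)
Bit 22: prefix='00' -> emit 'k', reset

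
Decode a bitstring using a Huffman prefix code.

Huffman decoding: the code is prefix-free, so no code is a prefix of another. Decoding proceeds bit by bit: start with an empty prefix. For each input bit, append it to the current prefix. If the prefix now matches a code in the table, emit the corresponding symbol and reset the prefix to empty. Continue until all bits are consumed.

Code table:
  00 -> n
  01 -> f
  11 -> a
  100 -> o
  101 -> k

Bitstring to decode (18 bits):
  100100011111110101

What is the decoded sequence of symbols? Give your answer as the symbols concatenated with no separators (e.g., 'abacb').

Answer: oofaaaff

Derivation:
Bit 0: prefix='1' (no match yet)
Bit 1: prefix='10' (no match yet)
Bit 2: prefix='100' -> emit 'o', reset
Bit 3: prefix='1' (no match yet)
Bit 4: prefix='10' (no match yet)
Bit 5: prefix='100' -> emit 'o', reset
Bit 6: prefix='0' (no match yet)
Bit 7: prefix='01' -> emit 'f', reset
Bit 8: prefix='1' (no match yet)
Bit 9: prefix='11' -> emit 'a', reset
Bit 10: prefix='1' (no match yet)
Bit 11: prefix='11' -> emit 'a', reset
Bit 12: prefix='1' (no match yet)
Bit 13: prefix='11' -> emit 'a', reset
Bit 14: prefix='0' (no match yet)
Bit 15: prefix='01' -> emit 'f', reset
Bit 16: prefix='0' (no match yet)
Bit 17: prefix='01' -> emit 'f', reset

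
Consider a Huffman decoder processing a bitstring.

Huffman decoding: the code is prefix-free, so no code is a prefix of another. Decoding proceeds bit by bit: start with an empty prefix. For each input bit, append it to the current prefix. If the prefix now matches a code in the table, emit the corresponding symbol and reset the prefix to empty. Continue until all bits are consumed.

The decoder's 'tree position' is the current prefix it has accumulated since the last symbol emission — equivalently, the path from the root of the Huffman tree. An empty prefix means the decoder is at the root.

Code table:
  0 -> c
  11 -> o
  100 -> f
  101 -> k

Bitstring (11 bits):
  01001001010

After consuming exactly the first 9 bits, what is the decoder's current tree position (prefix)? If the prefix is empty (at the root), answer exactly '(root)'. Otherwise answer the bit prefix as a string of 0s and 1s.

Bit 0: prefix='0' -> emit 'c', reset
Bit 1: prefix='1' (no match yet)
Bit 2: prefix='10' (no match yet)
Bit 3: prefix='100' -> emit 'f', reset
Bit 4: prefix='1' (no match yet)
Bit 5: prefix='10' (no match yet)
Bit 6: prefix='100' -> emit 'f', reset
Bit 7: prefix='1' (no match yet)
Bit 8: prefix='10' (no match yet)

Answer: 10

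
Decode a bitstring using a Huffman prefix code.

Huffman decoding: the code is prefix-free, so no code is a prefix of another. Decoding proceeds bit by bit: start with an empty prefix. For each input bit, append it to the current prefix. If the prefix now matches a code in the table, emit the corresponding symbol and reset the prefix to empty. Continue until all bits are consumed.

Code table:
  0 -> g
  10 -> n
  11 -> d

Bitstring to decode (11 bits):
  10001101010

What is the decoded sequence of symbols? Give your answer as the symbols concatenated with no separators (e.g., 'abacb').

Answer: nggdgnn

Derivation:
Bit 0: prefix='1' (no match yet)
Bit 1: prefix='10' -> emit 'n', reset
Bit 2: prefix='0' -> emit 'g', reset
Bit 3: prefix='0' -> emit 'g', reset
Bit 4: prefix='1' (no match yet)
Bit 5: prefix='11' -> emit 'd', reset
Bit 6: prefix='0' -> emit 'g', reset
Bit 7: prefix='1' (no match yet)
Bit 8: prefix='10' -> emit 'n', reset
Bit 9: prefix='1' (no match yet)
Bit 10: prefix='10' -> emit 'n', reset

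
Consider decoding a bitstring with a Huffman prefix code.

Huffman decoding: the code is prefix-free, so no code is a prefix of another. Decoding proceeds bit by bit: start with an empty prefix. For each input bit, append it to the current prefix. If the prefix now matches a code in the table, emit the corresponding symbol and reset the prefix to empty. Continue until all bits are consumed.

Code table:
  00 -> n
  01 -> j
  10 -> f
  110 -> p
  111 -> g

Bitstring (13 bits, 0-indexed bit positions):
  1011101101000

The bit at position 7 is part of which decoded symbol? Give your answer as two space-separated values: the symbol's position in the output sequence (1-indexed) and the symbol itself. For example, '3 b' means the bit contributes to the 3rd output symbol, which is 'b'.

Bit 0: prefix='1' (no match yet)
Bit 1: prefix='10' -> emit 'f', reset
Bit 2: prefix='1' (no match yet)
Bit 3: prefix='11' (no match yet)
Bit 4: prefix='111' -> emit 'g', reset
Bit 5: prefix='0' (no match yet)
Bit 6: prefix='01' -> emit 'j', reset
Bit 7: prefix='1' (no match yet)
Bit 8: prefix='10' -> emit 'f', reset
Bit 9: prefix='1' (no match yet)
Bit 10: prefix='10' -> emit 'f', reset
Bit 11: prefix='0' (no match yet)

Answer: 4 f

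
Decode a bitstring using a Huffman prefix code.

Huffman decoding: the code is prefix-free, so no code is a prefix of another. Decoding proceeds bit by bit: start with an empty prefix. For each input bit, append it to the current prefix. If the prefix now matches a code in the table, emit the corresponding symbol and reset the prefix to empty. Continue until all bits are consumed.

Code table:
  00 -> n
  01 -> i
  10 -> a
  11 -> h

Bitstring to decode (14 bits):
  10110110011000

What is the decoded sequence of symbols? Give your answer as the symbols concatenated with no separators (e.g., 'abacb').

Bit 0: prefix='1' (no match yet)
Bit 1: prefix='10' -> emit 'a', reset
Bit 2: prefix='1' (no match yet)
Bit 3: prefix='11' -> emit 'h', reset
Bit 4: prefix='0' (no match yet)
Bit 5: prefix='01' -> emit 'i', reset
Bit 6: prefix='1' (no match yet)
Bit 7: prefix='10' -> emit 'a', reset
Bit 8: prefix='0' (no match yet)
Bit 9: prefix='01' -> emit 'i', reset
Bit 10: prefix='1' (no match yet)
Bit 11: prefix='10' -> emit 'a', reset
Bit 12: prefix='0' (no match yet)
Bit 13: prefix='00' -> emit 'n', reset

Answer: ahiaian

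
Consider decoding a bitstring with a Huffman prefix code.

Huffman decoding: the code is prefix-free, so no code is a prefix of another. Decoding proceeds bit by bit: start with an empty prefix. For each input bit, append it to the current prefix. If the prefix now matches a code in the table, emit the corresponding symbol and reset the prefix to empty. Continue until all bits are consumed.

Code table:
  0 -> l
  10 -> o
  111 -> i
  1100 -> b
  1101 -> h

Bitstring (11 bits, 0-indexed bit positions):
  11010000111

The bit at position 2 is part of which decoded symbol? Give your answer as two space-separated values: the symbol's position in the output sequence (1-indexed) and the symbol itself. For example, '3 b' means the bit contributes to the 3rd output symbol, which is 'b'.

Bit 0: prefix='1' (no match yet)
Bit 1: prefix='11' (no match yet)
Bit 2: prefix='110' (no match yet)
Bit 3: prefix='1101' -> emit 'h', reset
Bit 4: prefix='0' -> emit 'l', reset
Bit 5: prefix='0' -> emit 'l', reset
Bit 6: prefix='0' -> emit 'l', reset

Answer: 1 h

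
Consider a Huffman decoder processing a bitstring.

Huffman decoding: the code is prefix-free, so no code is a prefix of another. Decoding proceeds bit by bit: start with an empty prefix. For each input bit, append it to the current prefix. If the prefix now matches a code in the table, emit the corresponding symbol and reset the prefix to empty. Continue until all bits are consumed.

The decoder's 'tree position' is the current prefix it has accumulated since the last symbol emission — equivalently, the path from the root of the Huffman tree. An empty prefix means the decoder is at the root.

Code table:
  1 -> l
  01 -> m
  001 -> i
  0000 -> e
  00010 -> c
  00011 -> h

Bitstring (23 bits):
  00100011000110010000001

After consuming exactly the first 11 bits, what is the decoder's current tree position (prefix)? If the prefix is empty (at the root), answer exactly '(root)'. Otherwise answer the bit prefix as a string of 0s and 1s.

Answer: 000

Derivation:
Bit 0: prefix='0' (no match yet)
Bit 1: prefix='00' (no match yet)
Bit 2: prefix='001' -> emit 'i', reset
Bit 3: prefix='0' (no match yet)
Bit 4: prefix='00' (no match yet)
Bit 5: prefix='000' (no match yet)
Bit 6: prefix='0001' (no match yet)
Bit 7: prefix='00011' -> emit 'h', reset
Bit 8: prefix='0' (no match yet)
Bit 9: prefix='00' (no match yet)
Bit 10: prefix='000' (no match yet)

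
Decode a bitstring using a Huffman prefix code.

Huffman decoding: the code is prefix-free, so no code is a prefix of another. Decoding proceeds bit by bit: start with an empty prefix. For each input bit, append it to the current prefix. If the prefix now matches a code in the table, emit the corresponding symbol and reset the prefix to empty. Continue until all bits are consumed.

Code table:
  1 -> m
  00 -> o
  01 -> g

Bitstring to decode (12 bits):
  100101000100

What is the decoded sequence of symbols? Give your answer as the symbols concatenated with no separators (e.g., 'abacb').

Answer: momgogo

Derivation:
Bit 0: prefix='1' -> emit 'm', reset
Bit 1: prefix='0' (no match yet)
Bit 2: prefix='00' -> emit 'o', reset
Bit 3: prefix='1' -> emit 'm', reset
Bit 4: prefix='0' (no match yet)
Bit 5: prefix='01' -> emit 'g', reset
Bit 6: prefix='0' (no match yet)
Bit 7: prefix='00' -> emit 'o', reset
Bit 8: prefix='0' (no match yet)
Bit 9: prefix='01' -> emit 'g', reset
Bit 10: prefix='0' (no match yet)
Bit 11: prefix='00' -> emit 'o', reset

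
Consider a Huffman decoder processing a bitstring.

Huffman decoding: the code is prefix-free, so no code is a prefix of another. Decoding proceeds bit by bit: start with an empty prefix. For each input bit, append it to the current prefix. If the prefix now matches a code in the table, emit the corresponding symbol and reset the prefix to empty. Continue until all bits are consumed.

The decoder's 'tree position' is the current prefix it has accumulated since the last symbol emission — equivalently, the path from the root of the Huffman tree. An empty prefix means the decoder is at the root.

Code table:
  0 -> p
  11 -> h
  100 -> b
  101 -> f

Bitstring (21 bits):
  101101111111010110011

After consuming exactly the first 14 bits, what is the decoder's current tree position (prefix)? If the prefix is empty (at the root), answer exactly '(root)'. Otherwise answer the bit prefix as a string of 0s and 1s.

Answer: 1

Derivation:
Bit 0: prefix='1' (no match yet)
Bit 1: prefix='10' (no match yet)
Bit 2: prefix='101' -> emit 'f', reset
Bit 3: prefix='1' (no match yet)
Bit 4: prefix='10' (no match yet)
Bit 5: prefix='101' -> emit 'f', reset
Bit 6: prefix='1' (no match yet)
Bit 7: prefix='11' -> emit 'h', reset
Bit 8: prefix='1' (no match yet)
Bit 9: prefix='11' -> emit 'h', reset
Bit 10: prefix='1' (no match yet)
Bit 11: prefix='11' -> emit 'h', reset
Bit 12: prefix='0' -> emit 'p', reset
Bit 13: prefix='1' (no match yet)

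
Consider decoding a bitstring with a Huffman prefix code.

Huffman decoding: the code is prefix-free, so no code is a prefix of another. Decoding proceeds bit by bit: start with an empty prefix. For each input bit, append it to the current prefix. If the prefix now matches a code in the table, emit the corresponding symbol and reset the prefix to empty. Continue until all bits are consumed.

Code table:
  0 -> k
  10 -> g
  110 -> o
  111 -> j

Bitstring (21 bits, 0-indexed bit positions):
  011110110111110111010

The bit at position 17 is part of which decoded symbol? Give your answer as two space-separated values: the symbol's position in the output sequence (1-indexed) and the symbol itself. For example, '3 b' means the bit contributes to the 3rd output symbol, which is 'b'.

Answer: 7 j

Derivation:
Bit 0: prefix='0' -> emit 'k', reset
Bit 1: prefix='1' (no match yet)
Bit 2: prefix='11' (no match yet)
Bit 3: prefix='111' -> emit 'j', reset
Bit 4: prefix='1' (no match yet)
Bit 5: prefix='10' -> emit 'g', reset
Bit 6: prefix='1' (no match yet)
Bit 7: prefix='11' (no match yet)
Bit 8: prefix='110' -> emit 'o', reset
Bit 9: prefix='1' (no match yet)
Bit 10: prefix='11' (no match yet)
Bit 11: prefix='111' -> emit 'j', reset
Bit 12: prefix='1' (no match yet)
Bit 13: prefix='11' (no match yet)
Bit 14: prefix='110' -> emit 'o', reset
Bit 15: prefix='1' (no match yet)
Bit 16: prefix='11' (no match yet)
Bit 17: prefix='111' -> emit 'j', reset
Bit 18: prefix='0' -> emit 'k', reset
Bit 19: prefix='1' (no match yet)
Bit 20: prefix='10' -> emit 'g', reset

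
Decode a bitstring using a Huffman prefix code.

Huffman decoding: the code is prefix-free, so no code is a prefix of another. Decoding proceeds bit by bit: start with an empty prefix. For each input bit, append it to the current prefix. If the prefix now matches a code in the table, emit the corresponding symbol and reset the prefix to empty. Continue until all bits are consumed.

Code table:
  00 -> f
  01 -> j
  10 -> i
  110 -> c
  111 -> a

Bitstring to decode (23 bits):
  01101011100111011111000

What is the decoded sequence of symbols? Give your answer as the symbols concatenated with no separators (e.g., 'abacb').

Bit 0: prefix='0' (no match yet)
Bit 1: prefix='01' -> emit 'j', reset
Bit 2: prefix='1' (no match yet)
Bit 3: prefix='10' -> emit 'i', reset
Bit 4: prefix='1' (no match yet)
Bit 5: prefix='10' -> emit 'i', reset
Bit 6: prefix='1' (no match yet)
Bit 7: prefix='11' (no match yet)
Bit 8: prefix='111' -> emit 'a', reset
Bit 9: prefix='0' (no match yet)
Bit 10: prefix='00' -> emit 'f', reset
Bit 11: prefix='1' (no match yet)
Bit 12: prefix='11' (no match yet)
Bit 13: prefix='111' -> emit 'a', reset
Bit 14: prefix='0' (no match yet)
Bit 15: prefix='01' -> emit 'j', reset
Bit 16: prefix='1' (no match yet)
Bit 17: prefix='11' (no match yet)
Bit 18: prefix='111' -> emit 'a', reset
Bit 19: prefix='1' (no match yet)
Bit 20: prefix='10' -> emit 'i', reset
Bit 21: prefix='0' (no match yet)
Bit 22: prefix='00' -> emit 'f', reset

Answer: jiiafajaif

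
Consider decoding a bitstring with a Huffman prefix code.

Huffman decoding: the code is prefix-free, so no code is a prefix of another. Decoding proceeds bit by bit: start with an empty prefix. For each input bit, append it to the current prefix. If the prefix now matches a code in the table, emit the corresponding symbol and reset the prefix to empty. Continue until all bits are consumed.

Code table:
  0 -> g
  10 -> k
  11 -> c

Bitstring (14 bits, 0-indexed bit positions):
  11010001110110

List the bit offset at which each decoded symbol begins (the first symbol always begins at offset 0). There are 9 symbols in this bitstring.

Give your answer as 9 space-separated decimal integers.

Bit 0: prefix='1' (no match yet)
Bit 1: prefix='11' -> emit 'c', reset
Bit 2: prefix='0' -> emit 'g', reset
Bit 3: prefix='1' (no match yet)
Bit 4: prefix='10' -> emit 'k', reset
Bit 5: prefix='0' -> emit 'g', reset
Bit 6: prefix='0' -> emit 'g', reset
Bit 7: prefix='1' (no match yet)
Bit 8: prefix='11' -> emit 'c', reset
Bit 9: prefix='1' (no match yet)
Bit 10: prefix='10' -> emit 'k', reset
Bit 11: prefix='1' (no match yet)
Bit 12: prefix='11' -> emit 'c', reset
Bit 13: prefix='0' -> emit 'g', reset

Answer: 0 2 3 5 6 7 9 11 13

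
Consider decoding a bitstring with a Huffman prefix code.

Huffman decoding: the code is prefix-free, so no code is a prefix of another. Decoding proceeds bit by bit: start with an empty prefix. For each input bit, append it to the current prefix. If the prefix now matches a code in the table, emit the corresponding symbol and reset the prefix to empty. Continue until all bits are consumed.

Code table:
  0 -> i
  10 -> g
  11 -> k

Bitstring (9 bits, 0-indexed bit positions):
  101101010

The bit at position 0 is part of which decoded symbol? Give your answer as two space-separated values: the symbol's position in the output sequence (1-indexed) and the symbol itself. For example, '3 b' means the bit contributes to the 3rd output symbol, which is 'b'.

Answer: 1 g

Derivation:
Bit 0: prefix='1' (no match yet)
Bit 1: prefix='10' -> emit 'g', reset
Bit 2: prefix='1' (no match yet)
Bit 3: prefix='11' -> emit 'k', reset
Bit 4: prefix='0' -> emit 'i', reset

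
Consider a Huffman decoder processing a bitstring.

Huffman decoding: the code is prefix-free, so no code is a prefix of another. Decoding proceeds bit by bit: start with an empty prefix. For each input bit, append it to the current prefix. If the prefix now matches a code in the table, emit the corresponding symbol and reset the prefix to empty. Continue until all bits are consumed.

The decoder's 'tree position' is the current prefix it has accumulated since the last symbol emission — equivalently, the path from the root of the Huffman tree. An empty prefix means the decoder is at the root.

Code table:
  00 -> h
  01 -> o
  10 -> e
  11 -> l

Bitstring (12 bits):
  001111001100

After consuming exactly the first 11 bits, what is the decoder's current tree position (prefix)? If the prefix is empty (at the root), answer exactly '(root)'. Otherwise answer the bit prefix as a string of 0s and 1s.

Bit 0: prefix='0' (no match yet)
Bit 1: prefix='00' -> emit 'h', reset
Bit 2: prefix='1' (no match yet)
Bit 3: prefix='11' -> emit 'l', reset
Bit 4: prefix='1' (no match yet)
Bit 5: prefix='11' -> emit 'l', reset
Bit 6: prefix='0' (no match yet)
Bit 7: prefix='00' -> emit 'h', reset
Bit 8: prefix='1' (no match yet)
Bit 9: prefix='11' -> emit 'l', reset
Bit 10: prefix='0' (no match yet)

Answer: 0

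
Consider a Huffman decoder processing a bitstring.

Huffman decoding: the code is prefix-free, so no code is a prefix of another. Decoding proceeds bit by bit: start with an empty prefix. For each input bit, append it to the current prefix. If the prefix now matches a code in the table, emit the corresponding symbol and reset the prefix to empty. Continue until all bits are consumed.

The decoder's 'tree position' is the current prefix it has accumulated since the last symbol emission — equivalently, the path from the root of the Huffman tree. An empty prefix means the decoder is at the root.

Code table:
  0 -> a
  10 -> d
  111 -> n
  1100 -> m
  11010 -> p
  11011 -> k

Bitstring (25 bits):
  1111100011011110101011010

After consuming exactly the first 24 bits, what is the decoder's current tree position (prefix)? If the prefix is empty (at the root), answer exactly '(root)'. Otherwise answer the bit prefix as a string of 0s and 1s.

Bit 0: prefix='1' (no match yet)
Bit 1: prefix='11' (no match yet)
Bit 2: prefix='111' -> emit 'n', reset
Bit 3: prefix='1' (no match yet)
Bit 4: prefix='11' (no match yet)
Bit 5: prefix='110' (no match yet)
Bit 6: prefix='1100' -> emit 'm', reset
Bit 7: prefix='0' -> emit 'a', reset
Bit 8: prefix='1' (no match yet)
Bit 9: prefix='11' (no match yet)
Bit 10: prefix='110' (no match yet)
Bit 11: prefix='1101' (no match yet)
Bit 12: prefix='11011' -> emit 'k', reset
Bit 13: prefix='1' (no match yet)
Bit 14: prefix='11' (no match yet)
Bit 15: prefix='110' (no match yet)
Bit 16: prefix='1101' (no match yet)
Bit 17: prefix='11010' -> emit 'p', reset
Bit 18: prefix='1' (no match yet)
Bit 19: prefix='10' -> emit 'd', reset
Bit 20: prefix='1' (no match yet)
Bit 21: prefix='11' (no match yet)
Bit 22: prefix='110' (no match yet)
Bit 23: prefix='1101' (no match yet)

Answer: 1101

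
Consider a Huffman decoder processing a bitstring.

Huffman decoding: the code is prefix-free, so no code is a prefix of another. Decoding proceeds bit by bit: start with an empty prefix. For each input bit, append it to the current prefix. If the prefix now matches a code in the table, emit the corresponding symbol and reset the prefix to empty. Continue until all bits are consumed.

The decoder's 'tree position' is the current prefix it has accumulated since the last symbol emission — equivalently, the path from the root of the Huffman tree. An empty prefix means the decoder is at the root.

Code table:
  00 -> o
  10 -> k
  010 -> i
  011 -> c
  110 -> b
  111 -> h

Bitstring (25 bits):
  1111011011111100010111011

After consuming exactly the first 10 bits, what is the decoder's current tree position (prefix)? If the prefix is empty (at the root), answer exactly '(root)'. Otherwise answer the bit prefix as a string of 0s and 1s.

Bit 0: prefix='1' (no match yet)
Bit 1: prefix='11' (no match yet)
Bit 2: prefix='111' -> emit 'h', reset
Bit 3: prefix='1' (no match yet)
Bit 4: prefix='10' -> emit 'k', reset
Bit 5: prefix='1' (no match yet)
Bit 6: prefix='11' (no match yet)
Bit 7: prefix='110' -> emit 'b', reset
Bit 8: prefix='1' (no match yet)
Bit 9: prefix='11' (no match yet)

Answer: 11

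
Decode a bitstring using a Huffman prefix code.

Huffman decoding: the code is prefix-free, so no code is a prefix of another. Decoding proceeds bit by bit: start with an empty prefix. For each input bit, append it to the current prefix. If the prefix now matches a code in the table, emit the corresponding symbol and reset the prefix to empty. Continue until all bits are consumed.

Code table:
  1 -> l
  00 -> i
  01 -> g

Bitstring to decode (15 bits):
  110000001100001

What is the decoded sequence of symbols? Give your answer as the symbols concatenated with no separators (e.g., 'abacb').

Bit 0: prefix='1' -> emit 'l', reset
Bit 1: prefix='1' -> emit 'l', reset
Bit 2: prefix='0' (no match yet)
Bit 3: prefix='00' -> emit 'i', reset
Bit 4: prefix='0' (no match yet)
Bit 5: prefix='00' -> emit 'i', reset
Bit 6: prefix='0' (no match yet)
Bit 7: prefix='00' -> emit 'i', reset
Bit 8: prefix='1' -> emit 'l', reset
Bit 9: prefix='1' -> emit 'l', reset
Bit 10: prefix='0' (no match yet)
Bit 11: prefix='00' -> emit 'i', reset
Bit 12: prefix='0' (no match yet)
Bit 13: prefix='00' -> emit 'i', reset
Bit 14: prefix='1' -> emit 'l', reset

Answer: lliiilliil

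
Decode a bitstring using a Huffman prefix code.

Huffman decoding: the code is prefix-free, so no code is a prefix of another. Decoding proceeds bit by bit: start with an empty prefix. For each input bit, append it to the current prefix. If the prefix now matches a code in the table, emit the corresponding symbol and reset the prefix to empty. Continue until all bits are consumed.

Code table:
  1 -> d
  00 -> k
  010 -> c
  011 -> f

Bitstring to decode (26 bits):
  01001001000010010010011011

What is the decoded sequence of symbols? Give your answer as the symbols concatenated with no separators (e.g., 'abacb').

Bit 0: prefix='0' (no match yet)
Bit 1: prefix='01' (no match yet)
Bit 2: prefix='010' -> emit 'c', reset
Bit 3: prefix='0' (no match yet)
Bit 4: prefix='01' (no match yet)
Bit 5: prefix='010' -> emit 'c', reset
Bit 6: prefix='0' (no match yet)
Bit 7: prefix='01' (no match yet)
Bit 8: prefix='010' -> emit 'c', reset
Bit 9: prefix='0' (no match yet)
Bit 10: prefix='00' -> emit 'k', reset
Bit 11: prefix='0' (no match yet)
Bit 12: prefix='01' (no match yet)
Bit 13: prefix='010' -> emit 'c', reset
Bit 14: prefix='0' (no match yet)
Bit 15: prefix='01' (no match yet)
Bit 16: prefix='010' -> emit 'c', reset
Bit 17: prefix='0' (no match yet)
Bit 18: prefix='01' (no match yet)
Bit 19: prefix='010' -> emit 'c', reset
Bit 20: prefix='0' (no match yet)
Bit 21: prefix='01' (no match yet)
Bit 22: prefix='011' -> emit 'f', reset
Bit 23: prefix='0' (no match yet)
Bit 24: prefix='01' (no match yet)
Bit 25: prefix='011' -> emit 'f', reset

Answer: ccckcccff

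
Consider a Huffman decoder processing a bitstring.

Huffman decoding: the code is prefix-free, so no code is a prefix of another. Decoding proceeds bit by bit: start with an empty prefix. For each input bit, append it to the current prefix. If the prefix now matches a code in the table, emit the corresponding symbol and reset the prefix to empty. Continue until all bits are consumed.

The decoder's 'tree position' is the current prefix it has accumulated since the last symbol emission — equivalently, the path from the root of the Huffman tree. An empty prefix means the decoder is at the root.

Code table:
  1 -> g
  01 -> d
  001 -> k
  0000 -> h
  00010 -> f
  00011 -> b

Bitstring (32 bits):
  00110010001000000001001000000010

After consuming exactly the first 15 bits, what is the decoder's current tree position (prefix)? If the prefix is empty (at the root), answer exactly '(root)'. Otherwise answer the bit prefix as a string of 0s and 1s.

Bit 0: prefix='0' (no match yet)
Bit 1: prefix='00' (no match yet)
Bit 2: prefix='001' -> emit 'k', reset
Bit 3: prefix='1' -> emit 'g', reset
Bit 4: prefix='0' (no match yet)
Bit 5: prefix='00' (no match yet)
Bit 6: prefix='001' -> emit 'k', reset
Bit 7: prefix='0' (no match yet)
Bit 8: prefix='00' (no match yet)
Bit 9: prefix='000' (no match yet)
Bit 10: prefix='0001' (no match yet)
Bit 11: prefix='00010' -> emit 'f', reset
Bit 12: prefix='0' (no match yet)
Bit 13: prefix='00' (no match yet)
Bit 14: prefix='000' (no match yet)

Answer: 000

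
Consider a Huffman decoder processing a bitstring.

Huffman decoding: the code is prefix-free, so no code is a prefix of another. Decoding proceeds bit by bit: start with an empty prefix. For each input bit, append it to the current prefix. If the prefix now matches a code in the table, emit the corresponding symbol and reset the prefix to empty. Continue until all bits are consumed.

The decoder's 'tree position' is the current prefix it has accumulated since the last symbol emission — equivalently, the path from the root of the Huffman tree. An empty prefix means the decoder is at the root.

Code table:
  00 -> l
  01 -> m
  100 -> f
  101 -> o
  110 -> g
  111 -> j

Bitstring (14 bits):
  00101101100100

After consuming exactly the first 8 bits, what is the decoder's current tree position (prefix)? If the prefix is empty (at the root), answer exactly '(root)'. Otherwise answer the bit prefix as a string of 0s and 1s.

Answer: (root)

Derivation:
Bit 0: prefix='0' (no match yet)
Bit 1: prefix='00' -> emit 'l', reset
Bit 2: prefix='1' (no match yet)
Bit 3: prefix='10' (no match yet)
Bit 4: prefix='101' -> emit 'o', reset
Bit 5: prefix='1' (no match yet)
Bit 6: prefix='10' (no match yet)
Bit 7: prefix='101' -> emit 'o', reset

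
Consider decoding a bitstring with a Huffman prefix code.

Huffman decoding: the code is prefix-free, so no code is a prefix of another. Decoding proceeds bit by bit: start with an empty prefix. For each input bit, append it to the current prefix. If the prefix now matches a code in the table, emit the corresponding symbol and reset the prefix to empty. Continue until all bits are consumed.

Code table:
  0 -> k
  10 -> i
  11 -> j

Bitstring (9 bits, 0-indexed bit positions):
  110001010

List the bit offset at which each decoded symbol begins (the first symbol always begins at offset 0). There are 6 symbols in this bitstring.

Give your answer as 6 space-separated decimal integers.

Answer: 0 2 3 4 5 7

Derivation:
Bit 0: prefix='1' (no match yet)
Bit 1: prefix='11' -> emit 'j', reset
Bit 2: prefix='0' -> emit 'k', reset
Bit 3: prefix='0' -> emit 'k', reset
Bit 4: prefix='0' -> emit 'k', reset
Bit 5: prefix='1' (no match yet)
Bit 6: prefix='10' -> emit 'i', reset
Bit 7: prefix='1' (no match yet)
Bit 8: prefix='10' -> emit 'i', reset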